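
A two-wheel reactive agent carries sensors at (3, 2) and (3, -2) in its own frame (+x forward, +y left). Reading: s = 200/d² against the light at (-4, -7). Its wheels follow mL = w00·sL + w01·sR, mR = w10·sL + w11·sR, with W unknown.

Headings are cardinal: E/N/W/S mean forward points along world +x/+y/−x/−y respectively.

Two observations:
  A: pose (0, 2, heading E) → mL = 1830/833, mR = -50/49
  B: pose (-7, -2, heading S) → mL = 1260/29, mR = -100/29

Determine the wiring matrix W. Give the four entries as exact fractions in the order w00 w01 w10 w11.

1 1/2 0 -1/2

obs A: pose=(0,2,E) → sL=20/17, sR=100/49, mL=1830/833, mR=-50/49
obs B: pose=(-7,-2,S) → sL=40, sR=200/29, mL=1260/29, mR=-100/29
sensor matrix S = [[20/17, 100/49], [40, 200/29]]; det S = -1776000/24157
solve [mL_A; mL_B] = S·[w00; w01] and [mR_A; mR_B] = S·[w10; w11]:
  w00 = 1, w01 = 1/2, w10 = 0, w11 = -1/2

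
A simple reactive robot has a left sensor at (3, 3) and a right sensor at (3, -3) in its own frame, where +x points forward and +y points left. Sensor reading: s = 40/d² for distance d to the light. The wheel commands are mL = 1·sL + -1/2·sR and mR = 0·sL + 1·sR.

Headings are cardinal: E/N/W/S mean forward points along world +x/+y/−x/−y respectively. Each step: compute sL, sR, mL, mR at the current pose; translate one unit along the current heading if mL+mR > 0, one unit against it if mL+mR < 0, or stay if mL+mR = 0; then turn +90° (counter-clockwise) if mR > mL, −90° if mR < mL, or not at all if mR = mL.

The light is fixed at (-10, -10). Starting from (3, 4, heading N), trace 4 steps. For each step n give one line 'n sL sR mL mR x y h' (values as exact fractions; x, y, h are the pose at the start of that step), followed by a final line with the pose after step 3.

n=0: pose=(3,4,N); sL=40/389, sR=8/109; mL=2804/42401, mR=8/109; mL+mR=5916/42401 → advance +1; mR−mL=308/42401 → turn +1·90°
n=1: pose=(3,5,W); sL=10/61, sR=5/53; mL=755/6466, mR=5/53; mL+mR=1365/6466 → advance +1; mR−mL=-145/6466 → turn -1·90°
n=2: pose=(2,5,N); sL=8/81, sR=40/549; mL=308/4941, mR=40/549; mL+mR=668/4941 → advance +1; mR−mL=52/4941 → turn +1·90°
n=3: pose=(2,6,W); sL=4/25, sR=20/221; mL=634/5525, mR=20/221; mL+mR=1134/5525 → advance +1; mR−mL=-134/5525 → turn -1·90°

0 40/389 8/109 2804/42401 8/109 3 4 N
1 10/61 5/53 755/6466 5/53 3 5 W
2 8/81 40/549 308/4941 40/549 2 5 N
3 4/25 20/221 634/5525 20/221 2 6 W
final 1 6 N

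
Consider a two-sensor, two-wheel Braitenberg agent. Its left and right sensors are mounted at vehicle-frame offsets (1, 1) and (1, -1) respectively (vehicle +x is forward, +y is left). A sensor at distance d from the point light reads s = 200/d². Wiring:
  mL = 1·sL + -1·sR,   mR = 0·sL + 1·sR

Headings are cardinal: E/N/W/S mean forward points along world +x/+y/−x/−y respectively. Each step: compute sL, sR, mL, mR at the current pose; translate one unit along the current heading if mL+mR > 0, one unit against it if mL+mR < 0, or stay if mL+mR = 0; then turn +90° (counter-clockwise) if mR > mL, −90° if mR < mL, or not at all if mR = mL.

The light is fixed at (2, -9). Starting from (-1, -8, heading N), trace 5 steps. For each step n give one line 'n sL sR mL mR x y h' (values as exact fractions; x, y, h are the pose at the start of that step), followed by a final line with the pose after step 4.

n=0: pose=(-1,-8,N); sL=10, sR=25; mL=-15, mR=25; mL+mR=10 → advance +1; mR−mL=40 → turn +1·90°
n=1: pose=(-1,-7,W); sL=200/17, sR=8; mL=64/17, mR=8; mL+mR=200/17 → advance +1; mR−mL=72/17 → turn +1·90°
n=2: pose=(-2,-7,S); sL=20, sR=100/13; mL=160/13, mR=100/13; mL+mR=20 → advance +1; mR−mL=-60/13 → turn -1·90°
n=3: pose=(-2,-8,W); sL=8, sR=200/29; mL=32/29, mR=200/29; mL+mR=8 → advance +1; mR−mL=168/29 → turn +1·90°
n=4: pose=(-3,-8,S); sL=25/2, sR=50/9; mL=125/18, mR=50/9; mL+mR=25/2 → advance +1; mR−mL=-25/18 → turn -1·90°

0 10 25 -15 25 -1 -8 N
1 200/17 8 64/17 8 -1 -7 W
2 20 100/13 160/13 100/13 -2 -7 S
3 8 200/29 32/29 200/29 -2 -8 W
4 25/2 50/9 125/18 50/9 -3 -8 S
final -3 -9 W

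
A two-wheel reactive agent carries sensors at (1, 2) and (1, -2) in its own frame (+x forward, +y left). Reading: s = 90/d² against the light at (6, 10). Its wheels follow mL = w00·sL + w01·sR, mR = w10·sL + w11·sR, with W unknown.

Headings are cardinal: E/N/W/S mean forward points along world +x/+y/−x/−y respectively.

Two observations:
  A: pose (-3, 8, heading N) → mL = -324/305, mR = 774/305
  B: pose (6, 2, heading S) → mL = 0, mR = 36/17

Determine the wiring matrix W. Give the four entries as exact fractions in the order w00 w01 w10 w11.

1 -1 1 1

obs A: pose=(-3,8,N) → sL=45/61, sR=9/5, mL=-324/305, mR=774/305
obs B: pose=(6,2,S) → sL=18/17, sR=18/17, mL=0, mR=36/17
sensor matrix S = [[45/61, 9/5], [18/17, 18/17]]; det S = -5832/5185
solve [mL_A; mL_B] = S·[w00; w01] and [mR_A; mR_B] = S·[w10; w11]:
  w00 = 1, w01 = -1, w10 = 1, w11 = 1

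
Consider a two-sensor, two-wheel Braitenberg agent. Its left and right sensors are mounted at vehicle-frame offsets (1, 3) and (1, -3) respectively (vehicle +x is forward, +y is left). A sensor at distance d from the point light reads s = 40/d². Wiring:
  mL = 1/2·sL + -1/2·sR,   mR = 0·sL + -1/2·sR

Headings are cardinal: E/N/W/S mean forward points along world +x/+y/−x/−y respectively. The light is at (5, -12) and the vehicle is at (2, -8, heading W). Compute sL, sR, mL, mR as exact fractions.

left sensor world pos  = (1, -11); dL² = 17
right sensor world pos = (1, -5); dR² = 65
sL = 40/17 = 40/17
sR = 40/65 = 8/13
mL = 1/2·sL + -1/2·sR = 192/221
mR = 0·sL + -1/2·sR = -4/13

40/17 8/13 192/221 -4/13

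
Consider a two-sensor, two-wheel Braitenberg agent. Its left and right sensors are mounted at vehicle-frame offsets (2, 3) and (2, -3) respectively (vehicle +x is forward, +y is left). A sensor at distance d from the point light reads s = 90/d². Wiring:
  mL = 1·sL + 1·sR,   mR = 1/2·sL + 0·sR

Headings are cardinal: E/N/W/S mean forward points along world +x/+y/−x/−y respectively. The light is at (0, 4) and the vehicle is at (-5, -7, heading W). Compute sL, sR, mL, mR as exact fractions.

18/49 90/113 6444/5537 9/49

left sensor world pos  = (-7, -10); dL² = 245
right sensor world pos = (-7, -4); dR² = 113
sL = 90/245 = 18/49
sR = 90/113 = 90/113
mL = 1·sL + 1·sR = 6444/5537
mR = 1/2·sL + 0·sR = 9/49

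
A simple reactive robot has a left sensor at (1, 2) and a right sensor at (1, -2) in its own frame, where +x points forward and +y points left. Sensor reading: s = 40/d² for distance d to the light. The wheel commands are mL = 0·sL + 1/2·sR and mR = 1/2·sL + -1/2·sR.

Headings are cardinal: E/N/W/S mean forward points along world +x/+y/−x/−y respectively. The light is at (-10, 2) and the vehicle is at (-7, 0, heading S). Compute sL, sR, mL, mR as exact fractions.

20/17 4 2 -24/17

left sensor world pos  = (-5, -1); dL² = 34
right sensor world pos = (-9, -1); dR² = 10
sL = 40/34 = 20/17
sR = 40/10 = 4
mL = 0·sL + 1/2·sR = 2
mR = 1/2·sL + -1/2·sR = -24/17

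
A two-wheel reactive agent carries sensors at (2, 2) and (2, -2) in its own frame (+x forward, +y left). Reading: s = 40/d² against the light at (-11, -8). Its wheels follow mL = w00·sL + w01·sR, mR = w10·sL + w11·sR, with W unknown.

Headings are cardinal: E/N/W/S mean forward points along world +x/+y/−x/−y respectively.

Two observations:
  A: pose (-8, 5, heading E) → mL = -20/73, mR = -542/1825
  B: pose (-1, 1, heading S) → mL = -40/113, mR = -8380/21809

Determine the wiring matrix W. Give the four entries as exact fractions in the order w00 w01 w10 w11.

obs A: pose=(-8,5,E) → sL=4/25, sR=20/73, mL=-20/73, mR=-542/1825
obs B: pose=(-1,1,S) → sL=40/193, sR=40/113, mL=-40/113, mR=-8380/21809
sensor matrix S = [[4/25, 20/73], [40/193, 40/113]]; det S = -1152/7960285
solve [mL_A; mL_B] = S·[w00; w01] and [mR_A; mR_B] = S·[w10; w11]:
  w00 = 0, w01 = -1, w10 = -1, w11 = -1/2

0 -1 -1 -1/2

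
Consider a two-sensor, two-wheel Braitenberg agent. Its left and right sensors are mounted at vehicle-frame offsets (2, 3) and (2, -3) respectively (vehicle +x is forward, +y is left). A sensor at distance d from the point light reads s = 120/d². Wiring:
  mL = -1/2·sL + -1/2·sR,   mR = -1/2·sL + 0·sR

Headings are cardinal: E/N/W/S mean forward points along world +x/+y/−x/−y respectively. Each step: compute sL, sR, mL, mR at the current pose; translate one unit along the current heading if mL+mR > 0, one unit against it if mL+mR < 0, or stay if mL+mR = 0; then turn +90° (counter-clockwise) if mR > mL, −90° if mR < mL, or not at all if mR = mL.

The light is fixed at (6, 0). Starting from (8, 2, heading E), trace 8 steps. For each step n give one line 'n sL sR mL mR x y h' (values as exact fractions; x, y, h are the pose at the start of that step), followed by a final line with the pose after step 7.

0 120/41 120/17 -3480/697 -60/41 8 2 E
1 6 15/4 -39/8 -3 7 2 N
2 24 120/17 -264/17 -12 7 1 W
3 60/13 60 -420/13 -30/13 8 1 S
4 120/41 120/17 -3480/697 -60/41 8 2 E
5 6 15/4 -39/8 -3 7 2 N
6 24 120/17 -264/17 -12 7 1 W
7 60/13 60 -420/13 -30/13 8 1 S
final 8 2 E

n=0: pose=(8,2,E); sL=120/41, sR=120/17; mL=-3480/697, mR=-60/41; mL+mR=-4500/697 → advance -1; mR−mL=60/17 → turn +1·90°
n=1: pose=(7,2,N); sL=6, sR=15/4; mL=-39/8, mR=-3; mL+mR=-63/8 → advance -1; mR−mL=15/8 → turn +1·90°
n=2: pose=(7,1,W); sL=24, sR=120/17; mL=-264/17, mR=-12; mL+mR=-468/17 → advance -1; mR−mL=60/17 → turn +1·90°
n=3: pose=(8,1,S); sL=60/13, sR=60; mL=-420/13, mR=-30/13; mL+mR=-450/13 → advance -1; mR−mL=30 → turn +1·90°
n=4: pose=(8,2,E); sL=120/41, sR=120/17; mL=-3480/697, mR=-60/41; mL+mR=-4500/697 → advance -1; mR−mL=60/17 → turn +1·90°
n=5: pose=(7,2,N); sL=6, sR=15/4; mL=-39/8, mR=-3; mL+mR=-63/8 → advance -1; mR−mL=15/8 → turn +1·90°
n=6: pose=(7,1,W); sL=24, sR=120/17; mL=-264/17, mR=-12; mL+mR=-468/17 → advance -1; mR−mL=60/17 → turn +1·90°
n=7: pose=(8,1,S); sL=60/13, sR=60; mL=-420/13, mR=-30/13; mL+mR=-450/13 → advance -1; mR−mL=30 → turn +1·90°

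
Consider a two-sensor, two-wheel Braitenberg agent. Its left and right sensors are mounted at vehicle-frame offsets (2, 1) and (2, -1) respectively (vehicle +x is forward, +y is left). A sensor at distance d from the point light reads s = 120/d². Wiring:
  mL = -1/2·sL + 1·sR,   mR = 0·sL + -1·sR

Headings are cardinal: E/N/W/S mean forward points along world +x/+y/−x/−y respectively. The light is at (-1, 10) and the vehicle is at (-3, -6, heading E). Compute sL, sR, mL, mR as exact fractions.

left sensor world pos  = (-1, -5); dL² = 225
right sensor world pos = (-1, -7); dR² = 289
sL = 120/225 = 8/15
sR = 120/289 = 120/289
mL = -1/2·sL + 1·sR = 644/4335
mR = 0·sL + -1·sR = -120/289

8/15 120/289 644/4335 -120/289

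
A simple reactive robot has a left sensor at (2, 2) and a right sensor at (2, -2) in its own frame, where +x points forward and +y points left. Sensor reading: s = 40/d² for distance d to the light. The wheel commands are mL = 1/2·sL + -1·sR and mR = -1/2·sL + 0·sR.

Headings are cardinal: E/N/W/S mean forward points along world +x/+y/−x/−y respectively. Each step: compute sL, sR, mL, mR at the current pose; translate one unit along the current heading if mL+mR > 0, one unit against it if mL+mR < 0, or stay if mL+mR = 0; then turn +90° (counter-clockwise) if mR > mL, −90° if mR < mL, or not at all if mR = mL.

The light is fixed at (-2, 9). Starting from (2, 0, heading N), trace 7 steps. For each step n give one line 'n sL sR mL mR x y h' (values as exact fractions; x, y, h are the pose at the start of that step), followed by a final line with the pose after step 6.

n=0: pose=(2,0,N); sL=40/53, sR=8/17; mL=-84/901, mR=-20/53; mL+mR=-8/17 → advance -1; mR−mL=-256/901 → turn -1·90°
n=1: pose=(2,-1,E); sL=2/5, sR=2/9; mL=-1/45, mR=-1/5; mL+mR=-2/9 → advance -1; mR−mL=-8/45 → turn -1·90°
n=2: pose=(1,-1,S); sL=40/169, sR=8/29; mL=-772/4901, mR=-20/169; mL+mR=-8/29 → advance -1; mR−mL=192/4901 → turn +1·90°
n=3: pose=(1,0,E); sL=20/37, sR=20/73; mL=-10/2701, mR=-10/37; mL+mR=-20/73 → advance -1; mR−mL=-720/2701 → turn -1·90°
n=4: pose=(0,0,S); sL=40/137, sR=40/121; mL=-3060/16577, mR=-20/137; mL+mR=-40/121 → advance -1; mR−mL=640/16577 → turn +1·90°
n=5: pose=(0,1,E); sL=10/13, sR=10/29; mL=15/377, mR=-5/13; mL+mR=-10/29 → advance -1; mR−mL=-160/377 → turn -1·90°
n=6: pose=(-1,1,S); sL=40/109, sR=40/101; mL=-2340/11009, mR=-20/109; mL+mR=-40/101 → advance -1; mR−mL=320/11009 → turn +1·90°

0 40/53 8/17 -84/901 -20/53 2 0 N
1 2/5 2/9 -1/45 -1/5 2 -1 E
2 40/169 8/29 -772/4901 -20/169 1 -1 S
3 20/37 20/73 -10/2701 -10/37 1 0 E
4 40/137 40/121 -3060/16577 -20/137 0 0 S
5 10/13 10/29 15/377 -5/13 0 1 E
6 40/109 40/101 -2340/11009 -20/109 -1 1 S
final -1 2 E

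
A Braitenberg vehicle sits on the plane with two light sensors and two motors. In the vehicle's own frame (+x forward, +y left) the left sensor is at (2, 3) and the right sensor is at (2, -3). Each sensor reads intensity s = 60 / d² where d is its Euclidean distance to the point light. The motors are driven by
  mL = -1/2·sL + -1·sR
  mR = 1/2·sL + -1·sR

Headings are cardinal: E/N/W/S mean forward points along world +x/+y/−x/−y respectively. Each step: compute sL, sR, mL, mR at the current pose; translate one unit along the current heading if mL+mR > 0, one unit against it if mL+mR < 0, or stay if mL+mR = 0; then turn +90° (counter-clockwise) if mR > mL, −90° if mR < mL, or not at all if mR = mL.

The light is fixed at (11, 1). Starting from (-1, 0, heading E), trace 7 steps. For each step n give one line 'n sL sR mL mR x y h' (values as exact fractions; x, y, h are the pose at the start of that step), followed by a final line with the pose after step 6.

n=0: pose=(-1,0,E); sL=15/26, sR=15/29; mL=-1215/1508, mR=-345/1508; mL+mR=-30/29 → advance -1; mR−mL=15/26 → turn +1·90°
n=1: pose=(-2,0,N); sL=60/257, sR=60/101; mL=-18450/25957, mR=-12390/25957; mL+mR=-120/101 → advance -1; mR−mL=60/257 → turn +1·90°
n=2: pose=(-2,-1,W); sL=6/25, sR=30/113; mL=-1089/2825, mR=-411/2825; mL+mR=-60/113 → advance -1; mR−mL=6/25 → turn +1·90°
n=3: pose=(-1,-1,S); sL=60/97, sR=60/241; mL=-13050/23377, mR=1410/23377; mL+mR=-120/241 → advance -1; mR−mL=60/97 → turn +1·90°
n=4: pose=(-1,0,E); sL=15/26, sR=15/29; mL=-1215/1508, mR=-345/1508; mL+mR=-30/29 → advance -1; mR−mL=15/26 → turn +1·90°
n=5: pose=(-2,0,N); sL=60/257, sR=60/101; mL=-18450/25957, mR=-12390/25957; mL+mR=-120/101 → advance -1; mR−mL=60/257 → turn +1·90°
n=6: pose=(-2,-1,W); sL=6/25, sR=30/113; mL=-1089/2825, mR=-411/2825; mL+mR=-60/113 → advance -1; mR−mL=6/25 → turn +1·90°

0 15/26 15/29 -1215/1508 -345/1508 -1 0 E
1 60/257 60/101 -18450/25957 -12390/25957 -2 0 N
2 6/25 30/113 -1089/2825 -411/2825 -2 -1 W
3 60/97 60/241 -13050/23377 1410/23377 -1 -1 S
4 15/26 15/29 -1215/1508 -345/1508 -1 0 E
5 60/257 60/101 -18450/25957 -12390/25957 -2 0 N
6 6/25 30/113 -1089/2825 -411/2825 -2 -1 W
final -1 -1 S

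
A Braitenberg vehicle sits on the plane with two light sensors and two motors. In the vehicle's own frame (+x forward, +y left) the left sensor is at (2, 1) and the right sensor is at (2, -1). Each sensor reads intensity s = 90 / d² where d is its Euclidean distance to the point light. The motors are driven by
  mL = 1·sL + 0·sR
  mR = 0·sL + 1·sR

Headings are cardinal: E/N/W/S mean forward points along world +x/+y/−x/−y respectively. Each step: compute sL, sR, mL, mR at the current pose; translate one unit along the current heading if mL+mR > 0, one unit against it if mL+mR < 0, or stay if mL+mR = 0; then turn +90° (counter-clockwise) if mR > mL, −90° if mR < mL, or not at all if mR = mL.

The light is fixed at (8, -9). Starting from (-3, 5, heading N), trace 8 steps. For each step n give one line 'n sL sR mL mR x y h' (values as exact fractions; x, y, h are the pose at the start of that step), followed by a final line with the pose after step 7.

0 9/40 45/178 9/40 45/178 -3 5 N
1 18/73 18/85 18/73 18/85 -3 6 W
2 45/229 9/41 45/229 9/41 -4 6 N
3 90/421 18/97 90/421 18/97 -4 7 W
4 9/52 5/26 9/52 5/26 -5 7 N
5 90/481 10/61 90/481 10/61 -5 8 W
6 45/293 9/53 45/293 9/53 -6 8 N
7 18/109 90/617 18/109 90/617 -6 9 W
final -7 9 N

n=0: pose=(-3,5,N); sL=9/40, sR=45/178; mL=9/40, mR=45/178; mL+mR=1701/3560 → advance +1; mR−mL=99/3560 → turn +1·90°
n=1: pose=(-3,6,W); sL=18/73, sR=18/85; mL=18/73, mR=18/85; mL+mR=2844/6205 → advance +1; mR−mL=-216/6205 → turn -1·90°
n=2: pose=(-4,6,N); sL=45/229, sR=9/41; mL=45/229, mR=9/41; mL+mR=3906/9389 → advance +1; mR−mL=216/9389 → turn +1·90°
n=3: pose=(-4,7,W); sL=90/421, sR=18/97; mL=90/421, mR=18/97; mL+mR=16308/40837 → advance +1; mR−mL=-1152/40837 → turn -1·90°
n=4: pose=(-5,7,N); sL=9/52, sR=5/26; mL=9/52, mR=5/26; mL+mR=19/52 → advance +1; mR−mL=1/52 → turn +1·90°
n=5: pose=(-5,8,W); sL=90/481, sR=10/61; mL=90/481, mR=10/61; mL+mR=10300/29341 → advance +1; mR−mL=-680/29341 → turn -1·90°
n=6: pose=(-6,8,N); sL=45/293, sR=9/53; mL=45/293, mR=9/53; mL+mR=5022/15529 → advance +1; mR−mL=252/15529 → turn +1·90°
n=7: pose=(-6,9,W); sL=18/109, sR=90/617; mL=18/109, mR=90/617; mL+mR=20916/67253 → advance +1; mR−mL=-1296/67253 → turn -1·90°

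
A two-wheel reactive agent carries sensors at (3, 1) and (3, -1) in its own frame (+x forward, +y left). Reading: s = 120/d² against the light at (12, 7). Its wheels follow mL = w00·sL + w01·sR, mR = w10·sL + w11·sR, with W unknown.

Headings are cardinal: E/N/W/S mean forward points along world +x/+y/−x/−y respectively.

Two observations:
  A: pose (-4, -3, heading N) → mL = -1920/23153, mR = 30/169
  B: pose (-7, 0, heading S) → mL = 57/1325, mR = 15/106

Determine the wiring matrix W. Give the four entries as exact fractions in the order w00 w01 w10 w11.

1 -1 1/2 0

obs A: pose=(-4,-3,N) → sL=60/169, sR=60/137, mL=-1920/23153, mR=30/169
obs B: pose=(-7,0,S) → sL=15/53, sR=6/25, mL=57/1325, mR=15/106
sensor matrix S = [[60/169, 60/137], [15/53, 6/25]]; det S = -237708/6135545
solve [mL_A; mL_B] = S·[w00; w01] and [mR_A; mR_B] = S·[w10; w11]:
  w00 = 1, w01 = -1, w10 = 1/2, w11 = 0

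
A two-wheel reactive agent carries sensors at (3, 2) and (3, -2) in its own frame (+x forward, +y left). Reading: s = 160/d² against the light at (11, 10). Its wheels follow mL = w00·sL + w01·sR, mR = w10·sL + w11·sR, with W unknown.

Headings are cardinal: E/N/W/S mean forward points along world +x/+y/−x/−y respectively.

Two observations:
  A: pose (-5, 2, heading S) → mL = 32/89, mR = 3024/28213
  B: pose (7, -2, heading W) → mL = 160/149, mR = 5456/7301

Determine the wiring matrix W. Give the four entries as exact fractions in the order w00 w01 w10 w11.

obs A: pose=(-5,2,S) → sL=160/317, sR=32/89, mL=32/89, mR=3024/28213
obs B: pose=(7,-2,W) → sL=32/49, sR=160/149, mL=160/149, mR=5456/7301
sensor matrix S = [[160/317, 32/89], [32/49, 160/149]]; det S = 63275008/205983113
solve [mL_A; mL_B] = S·[w00; w01] and [mR_A; mR_B] = S·[w10; w11]:
  w00 = 0, w01 = 1, w10 = -1/2, w11 = 1

0 1 -1/2 1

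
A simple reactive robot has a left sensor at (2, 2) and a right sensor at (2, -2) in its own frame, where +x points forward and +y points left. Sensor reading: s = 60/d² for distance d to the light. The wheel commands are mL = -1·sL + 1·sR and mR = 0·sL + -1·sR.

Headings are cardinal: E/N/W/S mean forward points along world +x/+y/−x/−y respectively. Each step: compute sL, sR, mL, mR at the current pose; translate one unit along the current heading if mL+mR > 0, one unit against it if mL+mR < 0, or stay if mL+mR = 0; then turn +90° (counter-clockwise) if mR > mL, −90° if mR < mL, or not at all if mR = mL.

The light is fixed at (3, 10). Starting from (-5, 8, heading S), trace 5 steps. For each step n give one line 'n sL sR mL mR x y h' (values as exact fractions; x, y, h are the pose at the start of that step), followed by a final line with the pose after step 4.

n=0: pose=(-5,8,S); sL=15/13, sR=15/29; mL=-240/377, mR=-15/29; mL+mR=-15/13 → advance -1; mR−mL=45/377 → turn +1·90°
n=1: pose=(-5,9,E); sL=60/37, sR=4/3; mL=-32/111, mR=-4/3; mL+mR=-60/37 → advance -1; mR−mL=-116/111 → turn -1·90°
n=2: pose=(-6,9,S); sL=30/29, sR=6/13; mL=-216/377, mR=-6/13; mL+mR=-30/29 → advance -1; mR−mL=42/377 → turn +1·90°
n=3: pose=(-6,10,E); sL=60/53, sR=60/53; mL=0, mR=-60/53; mL+mR=-60/53 → advance -1; mR−mL=-60/53 → turn -1·90°
n=4: pose=(-7,10,S); sL=15/17, sR=15/37; mL=-300/629, mR=-15/37; mL+mR=-15/17 → advance -1; mR−mL=45/629 → turn +1·90°

0 15/13 15/29 -240/377 -15/29 -5 8 S
1 60/37 4/3 -32/111 -4/3 -5 9 E
2 30/29 6/13 -216/377 -6/13 -6 9 S
3 60/53 60/53 0 -60/53 -6 10 E
4 15/17 15/37 -300/629 -15/37 -7 10 S
final -7 11 E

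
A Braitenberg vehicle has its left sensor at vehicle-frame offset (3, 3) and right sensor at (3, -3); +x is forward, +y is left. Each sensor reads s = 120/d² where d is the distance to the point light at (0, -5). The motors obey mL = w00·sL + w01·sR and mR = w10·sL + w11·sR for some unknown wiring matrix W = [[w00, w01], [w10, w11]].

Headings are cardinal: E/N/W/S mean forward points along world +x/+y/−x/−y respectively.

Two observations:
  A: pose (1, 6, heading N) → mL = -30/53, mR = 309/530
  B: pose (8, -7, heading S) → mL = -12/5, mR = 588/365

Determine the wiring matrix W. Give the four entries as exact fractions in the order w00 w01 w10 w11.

obs A: pose=(1,6,N) → sL=3/5, sR=30/53, mL=-30/53, mR=309/530
obs B: pose=(8,-7,S) → sL=60/73, sR=12/5, mL=-12/5, mR=588/365
sensor matrix S = [[3/5, 30/53], [60/73, 12/5]]; det S = 94284/96725
solve [mL_A; mL_B] = S·[w00; w01] and [mR_A; mR_B] = S·[w10; w11]:
  w00 = 0, w01 = -1, w10 = 1/2, w11 = 1/2

0 -1 1/2 1/2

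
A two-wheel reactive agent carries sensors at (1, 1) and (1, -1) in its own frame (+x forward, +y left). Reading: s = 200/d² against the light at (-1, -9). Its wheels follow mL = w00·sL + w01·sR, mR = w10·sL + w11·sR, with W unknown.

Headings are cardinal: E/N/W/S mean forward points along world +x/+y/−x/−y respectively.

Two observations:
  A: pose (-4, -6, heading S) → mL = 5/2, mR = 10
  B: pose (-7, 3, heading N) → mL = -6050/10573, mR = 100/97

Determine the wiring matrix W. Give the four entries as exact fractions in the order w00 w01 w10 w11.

1/2 -1 0 1

obs A: pose=(-4,-6,S) → sL=25, sR=10, mL=5/2, mR=10
obs B: pose=(-7,3,N) → sL=100/109, sR=100/97, mL=-6050/10573, mR=100/97
sensor matrix S = [[25, 10], [100/109, 100/97]]; det S = 175500/10573
solve [mL_A; mL_B] = S·[w00; w01] and [mR_A; mR_B] = S·[w10; w11]:
  w00 = 1/2, w01 = -1, w10 = 0, w11 = 1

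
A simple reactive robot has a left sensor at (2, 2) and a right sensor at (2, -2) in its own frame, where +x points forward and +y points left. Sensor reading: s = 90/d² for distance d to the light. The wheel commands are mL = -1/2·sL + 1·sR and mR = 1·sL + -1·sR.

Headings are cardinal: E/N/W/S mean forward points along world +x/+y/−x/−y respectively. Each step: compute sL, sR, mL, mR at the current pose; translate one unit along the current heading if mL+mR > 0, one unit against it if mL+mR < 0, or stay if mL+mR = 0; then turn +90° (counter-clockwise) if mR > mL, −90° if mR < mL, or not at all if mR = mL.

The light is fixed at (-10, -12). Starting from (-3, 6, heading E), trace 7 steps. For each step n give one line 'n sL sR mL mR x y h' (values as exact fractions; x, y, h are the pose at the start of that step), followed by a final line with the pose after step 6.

n=0: pose=(-3,6,E); sL=90/481, sR=90/337; mL=28125/162097, mR=-12960/162097; mL+mR=45/481 → advance +1; mR−mL=-41085/162097 → turn -1·90°
n=1: pose=(-2,6,S); sL=45/178, sR=45/146; mL=4725/25988, mR=-360/6497; mL+mR=45/356 → advance +1; mR−mL=-6165/25988 → turn -1·90°
n=2: pose=(-2,5,W); sL=10/29, sR=90/397; mL=625/11513, mR=1360/11513; mL+mR=5/29 → advance +1; mR−mL=735/11513 → turn +1·90°
n=3: pose=(-3,5,S); sL=5/17, sR=9/25; mL=181/850, mR=-28/425; mL+mR=5/34 → advance +1; mR−mL=-237/850 → turn -1·90°
n=4: pose=(-3,4,W); sL=90/221, sR=90/349; mL=4185/77129, mR=11520/77129; mL+mR=45/221 → advance +1; mR−mL=7335/77129 → turn +1·90°
n=5: pose=(-4,4,S); sL=9/26, sR=45/106; mL=693/2756, mR=-54/689; mL+mR=9/52 → advance +1; mR−mL=-909/2756 → turn -1·90°
n=6: pose=(-4,3,W); sL=18/37, sR=18/61; mL=117/2257, mR=432/2257; mL+mR=9/37 → advance +1; mR−mL=315/2257 → turn +1·90°

0 90/481 90/337 28125/162097 -12960/162097 -3 6 E
1 45/178 45/146 4725/25988 -360/6497 -2 6 S
2 10/29 90/397 625/11513 1360/11513 -2 5 W
3 5/17 9/25 181/850 -28/425 -3 5 S
4 90/221 90/349 4185/77129 11520/77129 -3 4 W
5 9/26 45/106 693/2756 -54/689 -4 4 S
6 18/37 18/61 117/2257 432/2257 -4 3 W
final -5 3 S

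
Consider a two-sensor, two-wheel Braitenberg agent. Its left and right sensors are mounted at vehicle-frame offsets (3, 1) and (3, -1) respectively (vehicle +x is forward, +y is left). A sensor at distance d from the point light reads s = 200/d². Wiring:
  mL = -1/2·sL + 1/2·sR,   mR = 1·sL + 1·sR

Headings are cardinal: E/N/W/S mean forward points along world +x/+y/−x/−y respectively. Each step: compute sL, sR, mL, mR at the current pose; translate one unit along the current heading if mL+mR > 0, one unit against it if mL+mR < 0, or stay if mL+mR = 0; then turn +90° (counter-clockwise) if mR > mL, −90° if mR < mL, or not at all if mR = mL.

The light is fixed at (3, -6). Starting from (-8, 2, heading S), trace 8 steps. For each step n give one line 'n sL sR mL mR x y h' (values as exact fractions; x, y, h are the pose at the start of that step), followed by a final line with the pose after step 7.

0 8/5 200/169 -176/845 2352/845 -8 2 S
1 25/16 2 7/32 57/16 -8 1 E
2 200/221 200/181 4000/40001 80400/40001 -7 1 N
3 100/109 4/5 -32/545 936/545 -7 2 W
4 8/5 200/169 -176/845 2352/845 -8 2 S
5 25/16 2 7/32 57/16 -8 1 E
6 200/221 200/181 4000/40001 80400/40001 -7 1 N
7 100/109 4/5 -32/545 936/545 -7 2 W
final -8 2 S

n=0: pose=(-8,2,S); sL=8/5, sR=200/169; mL=-176/845, mR=2352/845; mL+mR=2176/845 → advance +1; mR−mL=2528/845 → turn +1·90°
n=1: pose=(-8,1,E); sL=25/16, sR=2; mL=7/32, mR=57/16; mL+mR=121/32 → advance +1; mR−mL=107/32 → turn +1·90°
n=2: pose=(-7,1,N); sL=200/221, sR=200/181; mL=4000/40001, mR=80400/40001; mL+mR=84400/40001 → advance +1; mR−mL=76400/40001 → turn +1·90°
n=3: pose=(-7,2,W); sL=100/109, sR=4/5; mL=-32/545, mR=936/545; mL+mR=904/545 → advance +1; mR−mL=968/545 → turn +1·90°
n=4: pose=(-8,2,S); sL=8/5, sR=200/169; mL=-176/845, mR=2352/845; mL+mR=2176/845 → advance +1; mR−mL=2528/845 → turn +1·90°
n=5: pose=(-8,1,E); sL=25/16, sR=2; mL=7/32, mR=57/16; mL+mR=121/32 → advance +1; mR−mL=107/32 → turn +1·90°
n=6: pose=(-7,1,N); sL=200/221, sR=200/181; mL=4000/40001, mR=80400/40001; mL+mR=84400/40001 → advance +1; mR−mL=76400/40001 → turn +1·90°
n=7: pose=(-7,2,W); sL=100/109, sR=4/5; mL=-32/545, mR=936/545; mL+mR=904/545 → advance +1; mR−mL=968/545 → turn +1·90°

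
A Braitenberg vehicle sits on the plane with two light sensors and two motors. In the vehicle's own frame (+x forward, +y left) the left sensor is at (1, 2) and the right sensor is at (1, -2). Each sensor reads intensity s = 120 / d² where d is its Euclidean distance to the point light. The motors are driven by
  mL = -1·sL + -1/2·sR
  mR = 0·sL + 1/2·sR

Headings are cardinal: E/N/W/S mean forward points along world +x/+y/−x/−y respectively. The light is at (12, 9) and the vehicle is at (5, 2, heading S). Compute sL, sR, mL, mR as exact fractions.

left sensor world pos  = (7, 1); dL² = 89
right sensor world pos = (3, 1); dR² = 145
sL = 120/89 = 120/89
sR = 120/145 = 24/29
mL = -1·sL + -1/2·sR = -4548/2581
mR = 0·sL + 1/2·sR = 12/29

120/89 24/29 -4548/2581 12/29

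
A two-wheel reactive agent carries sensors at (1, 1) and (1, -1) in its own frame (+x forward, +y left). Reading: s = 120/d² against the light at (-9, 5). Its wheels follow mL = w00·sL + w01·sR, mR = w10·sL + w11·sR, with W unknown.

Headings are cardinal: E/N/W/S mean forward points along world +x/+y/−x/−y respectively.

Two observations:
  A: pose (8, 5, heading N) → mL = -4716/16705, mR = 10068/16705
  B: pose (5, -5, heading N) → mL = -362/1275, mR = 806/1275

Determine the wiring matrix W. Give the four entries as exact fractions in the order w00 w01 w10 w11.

obs A: pose=(8,5,N) → sL=120/257, sR=24/65, mL=-4716/16705, mR=10068/16705
obs B: pose=(5,-5,N) → sL=12/25, sR=20/51, mL=-362/1275, mR=806/1275
sensor matrix S = [[120/257, 24/65], [12/25, 20/51]]; det S = 41728/7099625
solve [mL_A; mL_B] = S·[w00; w01] and [mR_A; mR_B] = S·[w10; w11]:
  w00 = -1, w01 = 1/2, w10 = 1/2, w11 = 1

-1 1/2 1/2 1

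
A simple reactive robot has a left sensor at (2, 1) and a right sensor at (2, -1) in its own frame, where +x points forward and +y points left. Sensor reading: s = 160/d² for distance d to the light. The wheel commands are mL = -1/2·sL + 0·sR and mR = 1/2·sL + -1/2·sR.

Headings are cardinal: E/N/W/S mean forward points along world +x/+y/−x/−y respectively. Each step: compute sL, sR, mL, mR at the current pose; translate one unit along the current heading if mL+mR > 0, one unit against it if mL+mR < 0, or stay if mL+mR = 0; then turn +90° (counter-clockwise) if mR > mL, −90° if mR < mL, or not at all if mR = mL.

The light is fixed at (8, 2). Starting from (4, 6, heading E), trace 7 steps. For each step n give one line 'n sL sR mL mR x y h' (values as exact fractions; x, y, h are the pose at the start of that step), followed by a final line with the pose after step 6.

0 160/29 160/13 -80/29 -1280/377 4 6 E
1 8 4 -4 2 3 6 S
2 32/9 32/5 -16/9 -64/45 3 7 E
3 80/49 80/37 -40/49 -480/1813 2 7 N
4 160/73 160/89 -80/73 1280/6497 2 6 W
5 8 4 -4 2 3 6 S
6 32/9 32/5 -16/9 -64/45 3 7 E
final 2 7 N

n=0: pose=(4,6,E); sL=160/29, sR=160/13; mL=-80/29, mR=-1280/377; mL+mR=-80/13 → advance -1; mR−mL=-240/377 → turn -1·90°
n=1: pose=(3,6,S); sL=8, sR=4; mL=-4, mR=2; mL+mR=-2 → advance -1; mR−mL=6 → turn +1·90°
n=2: pose=(3,7,E); sL=32/9, sR=32/5; mL=-16/9, mR=-64/45; mL+mR=-16/5 → advance -1; mR−mL=16/45 → turn +1·90°
n=3: pose=(2,7,N); sL=80/49, sR=80/37; mL=-40/49, mR=-480/1813; mL+mR=-40/37 → advance -1; mR−mL=1000/1813 → turn +1·90°
n=4: pose=(2,6,W); sL=160/73, sR=160/89; mL=-80/73, mR=1280/6497; mL+mR=-80/89 → advance -1; mR−mL=8400/6497 → turn +1·90°
n=5: pose=(3,6,S); sL=8, sR=4; mL=-4, mR=2; mL+mR=-2 → advance -1; mR−mL=6 → turn +1·90°
n=6: pose=(3,7,E); sL=32/9, sR=32/5; mL=-16/9, mR=-64/45; mL+mR=-16/5 → advance -1; mR−mL=16/45 → turn +1·90°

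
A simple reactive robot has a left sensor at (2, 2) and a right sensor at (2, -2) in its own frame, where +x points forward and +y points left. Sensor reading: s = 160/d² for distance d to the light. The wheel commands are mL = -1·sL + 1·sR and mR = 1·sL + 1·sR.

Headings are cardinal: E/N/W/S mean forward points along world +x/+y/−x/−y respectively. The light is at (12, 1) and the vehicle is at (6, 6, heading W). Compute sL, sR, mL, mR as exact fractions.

160/73 160/113 -6400/8249 29760/8249

left sensor world pos  = (4, 4); dL² = 73
right sensor world pos = (4, 8); dR² = 113
sL = 160/73 = 160/73
sR = 160/113 = 160/113
mL = -1·sL + 1·sR = -6400/8249
mR = 1·sL + 1·sR = 29760/8249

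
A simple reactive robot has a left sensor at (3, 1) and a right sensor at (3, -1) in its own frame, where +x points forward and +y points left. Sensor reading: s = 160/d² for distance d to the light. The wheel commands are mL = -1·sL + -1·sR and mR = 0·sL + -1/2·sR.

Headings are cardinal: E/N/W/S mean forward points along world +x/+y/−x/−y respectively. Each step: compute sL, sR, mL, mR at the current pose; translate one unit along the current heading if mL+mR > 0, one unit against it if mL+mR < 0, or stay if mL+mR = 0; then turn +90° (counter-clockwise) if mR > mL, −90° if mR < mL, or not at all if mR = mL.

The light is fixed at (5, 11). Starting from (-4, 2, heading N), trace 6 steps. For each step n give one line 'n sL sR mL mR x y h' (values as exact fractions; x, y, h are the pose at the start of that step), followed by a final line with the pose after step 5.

n=0: pose=(-4,2,N); sL=20/17, sR=8/5; mL=-236/85, mR=-4/5; mL+mR=-304/85 → advance -1; mR−mL=168/85 → turn +1·90°
n=1: pose=(-4,1,W); sL=32/53, sR=32/45; mL=-3136/2385, mR=-16/45; mL+mR=-1328/795 → advance -1; mR−mL=2288/2385 → turn +1·90°
n=2: pose=(-3,1,S); sL=80/109, sR=16/25; mL=-3744/2725, mR=-8/25; mL+mR=-4616/2725 → advance -1; mR−mL=2872/2725 → turn +1·90°
n=3: pose=(-3,2,E); sL=160/89, sR=32/25; mL=-6848/2225, mR=-16/25; mL+mR=-8272/2225 → advance -1; mR−mL=5424/2225 → turn +1·90°
n=4: pose=(-4,2,N); sL=20/17, sR=8/5; mL=-236/85, mR=-4/5; mL+mR=-304/85 → advance -1; mR−mL=168/85 → turn +1·90°
n=5: pose=(-4,1,W); sL=32/53, sR=32/45; mL=-3136/2385, mR=-16/45; mL+mR=-1328/795 → advance -1; mR−mL=2288/2385 → turn +1·90°

0 20/17 8/5 -236/85 -4/5 -4 2 N
1 32/53 32/45 -3136/2385 -16/45 -4 1 W
2 80/109 16/25 -3744/2725 -8/25 -3 1 S
3 160/89 32/25 -6848/2225 -16/25 -3 2 E
4 20/17 8/5 -236/85 -4/5 -4 2 N
5 32/53 32/45 -3136/2385 -16/45 -4 1 W
final -3 1 S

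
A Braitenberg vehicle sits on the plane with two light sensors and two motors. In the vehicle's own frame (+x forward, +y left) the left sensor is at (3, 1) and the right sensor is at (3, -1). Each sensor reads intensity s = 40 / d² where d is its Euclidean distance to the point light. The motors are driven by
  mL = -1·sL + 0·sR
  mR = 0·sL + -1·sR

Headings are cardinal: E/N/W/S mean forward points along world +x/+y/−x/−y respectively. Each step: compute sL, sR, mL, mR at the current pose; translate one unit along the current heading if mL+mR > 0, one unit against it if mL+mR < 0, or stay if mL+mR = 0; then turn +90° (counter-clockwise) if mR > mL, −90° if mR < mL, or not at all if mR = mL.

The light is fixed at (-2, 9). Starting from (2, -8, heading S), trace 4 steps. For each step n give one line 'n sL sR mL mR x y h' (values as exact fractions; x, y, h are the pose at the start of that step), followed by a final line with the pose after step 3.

0 8/85 40/409 -8/85 -40/409 2 -8 S
1 4/29 20/113 -4/29 -20/113 2 -7 W
2 8/37 8/41 -8/37 -8/41 3 -7 N
3 5/41 2/13 -5/41 -2/13 3 -8 W
final 4 -8 N

n=0: pose=(2,-8,S); sL=8/85, sR=40/409; mL=-8/85, mR=-40/409; mL+mR=-6672/34765 → advance -1; mR−mL=-128/34765 → turn -1·90°
n=1: pose=(2,-7,W); sL=4/29, sR=20/113; mL=-4/29, mR=-20/113; mL+mR=-1032/3277 → advance -1; mR−mL=-128/3277 → turn -1·90°
n=2: pose=(3,-7,N); sL=8/37, sR=8/41; mL=-8/37, mR=-8/41; mL+mR=-624/1517 → advance -1; mR−mL=32/1517 → turn +1·90°
n=3: pose=(3,-8,W); sL=5/41, sR=2/13; mL=-5/41, mR=-2/13; mL+mR=-147/533 → advance -1; mR−mL=-17/533 → turn -1·90°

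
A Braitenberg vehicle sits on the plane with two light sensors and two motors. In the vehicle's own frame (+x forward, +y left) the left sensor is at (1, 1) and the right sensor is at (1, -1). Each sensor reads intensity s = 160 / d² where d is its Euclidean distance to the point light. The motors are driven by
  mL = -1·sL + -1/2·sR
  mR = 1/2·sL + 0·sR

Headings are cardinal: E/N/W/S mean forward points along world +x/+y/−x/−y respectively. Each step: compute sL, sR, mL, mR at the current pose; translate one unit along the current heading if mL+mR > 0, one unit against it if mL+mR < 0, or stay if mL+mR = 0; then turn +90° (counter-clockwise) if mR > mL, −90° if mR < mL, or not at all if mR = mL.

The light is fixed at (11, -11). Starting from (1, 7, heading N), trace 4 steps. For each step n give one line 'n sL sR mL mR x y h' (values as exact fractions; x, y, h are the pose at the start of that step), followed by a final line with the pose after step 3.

n=0: pose=(1,7,N); sL=80/241, sR=80/221; mL=-27320/53261, mR=40/241; mL+mR=-18480/53261 → advance -1; mR−mL=36160/53261 → turn +1·90°
n=1: pose=(1,6,W); sL=160/377, sR=32/89; mL=-20272/33553, mR=80/377; mL+mR=-13152/33553 → advance -1; mR−mL=27392/33553 → turn +1·90°
n=2: pose=(2,6,S); sL=1/2, sR=40/89; mL=-129/178, mR=1/4; mL+mR=-169/356 → advance -1; mR−mL=347/356 → turn +1·90°
n=3: pose=(2,7,E); sL=32/85, sR=160/353; mL=-18096/30005, mR=16/85; mL+mR=-12448/30005 → advance -1; mR−mL=23744/30005 → turn +1·90°

0 80/241 80/221 -27320/53261 40/241 1 7 N
1 160/377 32/89 -20272/33553 80/377 1 6 W
2 1/2 40/89 -129/178 1/4 2 6 S
3 32/85 160/353 -18096/30005 16/85 2 7 E
final 1 7 N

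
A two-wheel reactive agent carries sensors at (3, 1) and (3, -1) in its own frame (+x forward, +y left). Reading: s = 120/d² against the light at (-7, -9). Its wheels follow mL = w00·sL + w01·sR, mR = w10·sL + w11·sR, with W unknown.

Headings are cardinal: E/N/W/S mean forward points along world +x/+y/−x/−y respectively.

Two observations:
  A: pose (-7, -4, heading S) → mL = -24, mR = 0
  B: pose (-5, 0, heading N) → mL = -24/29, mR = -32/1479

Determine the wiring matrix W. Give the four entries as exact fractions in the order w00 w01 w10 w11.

obs A: pose=(-7,-4,S) → sL=24, sR=24, mL=-24, mR=0
obs B: pose=(-5,0,N) → sL=24/29, sR=40/51, mL=-24/29, mR=-32/1479
sensor matrix S = [[24, 24], [24/29, 40/51]]; det S = -512/493
solve [mL_A; mL_B] = S·[w00; w01] and [mR_A; mR_B] = S·[w10; w11]:
  w00 = -1, w01 = 0, w10 = -1/2, w11 = 1/2

-1 0 -1/2 1/2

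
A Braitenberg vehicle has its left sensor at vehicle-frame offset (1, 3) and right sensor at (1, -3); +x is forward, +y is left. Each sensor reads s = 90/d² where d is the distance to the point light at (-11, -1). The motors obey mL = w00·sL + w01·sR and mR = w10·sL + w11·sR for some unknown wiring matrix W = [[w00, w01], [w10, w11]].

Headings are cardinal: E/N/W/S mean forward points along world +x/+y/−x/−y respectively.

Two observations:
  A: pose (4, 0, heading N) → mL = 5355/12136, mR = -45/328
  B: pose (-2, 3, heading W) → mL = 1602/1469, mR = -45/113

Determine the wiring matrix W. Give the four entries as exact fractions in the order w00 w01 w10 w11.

1/2 1/2 0 -1/2

obs A: pose=(4,0,N) → sL=45/74, sR=45/164, mL=5355/12136, mR=-45/328
obs B: pose=(-2,3,W) → sL=18/13, sR=90/113, mL=1602/1469, mR=-45/113
sensor matrix S = [[45/74, 45/164], [18/13, 90/113]]; det S = 465345/4456946
solve [mL_A; mL_B] = S·[w00; w01] and [mR_A; mR_B] = S·[w10; w11]:
  w00 = 1/2, w01 = 1/2, w10 = 0, w11 = -1/2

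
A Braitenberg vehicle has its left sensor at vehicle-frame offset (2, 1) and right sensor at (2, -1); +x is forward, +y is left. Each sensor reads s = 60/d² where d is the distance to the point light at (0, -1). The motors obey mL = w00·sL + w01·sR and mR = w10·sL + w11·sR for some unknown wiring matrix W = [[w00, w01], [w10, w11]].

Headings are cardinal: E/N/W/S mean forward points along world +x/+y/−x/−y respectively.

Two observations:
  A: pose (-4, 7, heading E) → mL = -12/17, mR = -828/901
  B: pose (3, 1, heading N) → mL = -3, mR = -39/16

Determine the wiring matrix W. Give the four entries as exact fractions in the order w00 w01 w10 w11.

-1 0 -1/2 -1/2

obs A: pose=(-4,7,E) → sL=12/17, sR=60/53, mL=-12/17, mR=-828/901
obs B: pose=(3,1,N) → sL=3, sR=15/8, mL=-3, mR=-39/16
sensor matrix S = [[12/17, 60/53], [3, 15/8]]; det S = -3735/1802
solve [mL_A; mL_B] = S·[w00; w01] and [mR_A; mR_B] = S·[w10; w11]:
  w00 = -1, w01 = 0, w10 = -1/2, w11 = -1/2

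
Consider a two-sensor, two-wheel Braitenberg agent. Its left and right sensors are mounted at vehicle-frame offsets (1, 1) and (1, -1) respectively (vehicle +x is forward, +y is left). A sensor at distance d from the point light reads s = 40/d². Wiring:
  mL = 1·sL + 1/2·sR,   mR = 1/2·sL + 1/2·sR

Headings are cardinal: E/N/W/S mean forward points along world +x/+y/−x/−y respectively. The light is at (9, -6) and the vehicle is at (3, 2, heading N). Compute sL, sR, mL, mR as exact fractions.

4/13 20/53 342/689 236/689

left sensor world pos  = (2, 3); dL² = 130
right sensor world pos = (4, 3); dR² = 106
sL = 40/130 = 4/13
sR = 40/106 = 20/53
mL = 1·sL + 1/2·sR = 342/689
mR = 1/2·sL + 1/2·sR = 236/689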